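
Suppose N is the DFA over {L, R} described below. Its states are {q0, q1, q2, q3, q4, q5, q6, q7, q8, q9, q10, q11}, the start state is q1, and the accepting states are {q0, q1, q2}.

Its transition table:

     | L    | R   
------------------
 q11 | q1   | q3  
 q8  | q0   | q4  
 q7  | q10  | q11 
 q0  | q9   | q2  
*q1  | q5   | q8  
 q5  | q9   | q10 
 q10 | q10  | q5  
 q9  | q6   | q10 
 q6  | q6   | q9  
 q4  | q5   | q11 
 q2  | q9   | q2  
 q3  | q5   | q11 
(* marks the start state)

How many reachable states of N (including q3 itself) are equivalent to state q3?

First remove the unreachable states {q7}; 11 states remain.
P0 = {q0,q1,q2} | {q3,q4,q5,q6,q8,q9,q10,q11}.
On input R, block {q0,q1,q2} splits into {q0,q2} and {q1}.
On input L, block {q3,q4,q5,q6,q8,q9,q10,q11} splits into {q3,q4,q5,q6,q9,q10} and {q8} and {q11}.
On input R, block {q3,q4,q5,q6,q9,q10} splits into {q5,q6,q9,q10} and {q3,q4}.
No further refinement is possible. Final partition (6 blocks): {q0,q2} | {q5,q6,q9,q10} | {q1} | {q8} | {q11} | {q3,q4}.
The equivalence class containing q3 is {q3,q4}, of size 2.

2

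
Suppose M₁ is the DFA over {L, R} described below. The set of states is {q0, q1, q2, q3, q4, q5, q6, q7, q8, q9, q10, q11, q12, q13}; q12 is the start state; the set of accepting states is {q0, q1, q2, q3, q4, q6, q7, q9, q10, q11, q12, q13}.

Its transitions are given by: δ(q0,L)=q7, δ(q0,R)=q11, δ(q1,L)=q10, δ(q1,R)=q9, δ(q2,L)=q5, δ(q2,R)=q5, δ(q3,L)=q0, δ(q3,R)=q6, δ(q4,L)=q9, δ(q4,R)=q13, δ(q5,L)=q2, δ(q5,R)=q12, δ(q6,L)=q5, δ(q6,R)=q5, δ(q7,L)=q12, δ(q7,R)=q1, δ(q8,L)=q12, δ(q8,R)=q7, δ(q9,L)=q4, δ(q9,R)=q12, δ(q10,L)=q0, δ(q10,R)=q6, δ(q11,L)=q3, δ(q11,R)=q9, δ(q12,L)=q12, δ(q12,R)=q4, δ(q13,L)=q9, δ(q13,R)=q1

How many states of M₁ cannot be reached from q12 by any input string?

Starting at q12 and following transitions, the reachable set is {q0, q1, q2, q3, q4, q5, q6, q7, q9, q10, q11, q12, q13}. That leaves q8 unreachable — 1 in total.

1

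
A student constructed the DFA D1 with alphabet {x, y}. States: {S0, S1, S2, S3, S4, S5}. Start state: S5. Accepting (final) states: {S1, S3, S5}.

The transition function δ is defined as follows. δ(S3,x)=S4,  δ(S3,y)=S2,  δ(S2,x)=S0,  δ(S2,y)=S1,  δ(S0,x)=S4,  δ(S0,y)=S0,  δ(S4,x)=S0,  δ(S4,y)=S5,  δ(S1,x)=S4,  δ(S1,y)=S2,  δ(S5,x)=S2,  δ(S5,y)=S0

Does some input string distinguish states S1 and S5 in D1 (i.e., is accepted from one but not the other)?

Yes

States {S3} cannot be reached from the start state, so discard them.
Start with accepting vs non-accepting: {S1,S5} | {S0,S2,S4}.
Split {S0,S2,S4} by δ(·,y) → {S2,S4} and {S0}.
Split {S1,S5} by δ(·,y) → {S1} and {S5}.
Refine {S2,S4} on symbol y: members go to different blocks, giving {S2} and {S4}.
Stable partition: {S1} | {S2} | {S0} | {S5} | {S4} — 5 equivalence classes.
S1 and S5 end up in different blocks, so they are distinguishable. For instance, the string 'yy' is accepted from only S1.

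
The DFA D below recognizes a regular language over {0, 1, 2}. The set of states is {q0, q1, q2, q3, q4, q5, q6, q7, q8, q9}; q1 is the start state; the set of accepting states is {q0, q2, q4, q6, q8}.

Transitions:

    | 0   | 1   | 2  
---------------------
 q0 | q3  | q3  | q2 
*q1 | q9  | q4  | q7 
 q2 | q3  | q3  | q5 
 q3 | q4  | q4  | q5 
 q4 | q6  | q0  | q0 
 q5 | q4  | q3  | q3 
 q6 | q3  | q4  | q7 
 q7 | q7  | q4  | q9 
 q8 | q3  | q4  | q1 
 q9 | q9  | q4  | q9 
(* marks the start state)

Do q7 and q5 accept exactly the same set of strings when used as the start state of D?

No

First remove the unreachable states {q8}; 9 states remain.
P0 = {q0,q2,q4,q6} | {q1,q3,q5,q7,q9}.
Split {q0,q2,q4,q6} by δ(·,0) → {q0,q2,q6} and {q4}.
On input 1, block {q0,q2,q6} splits into {q0,q2} and {q6}.
Refine {q0,q2} on symbol 2: members go to different blocks, giving {q0} and {q2}.
On input 0, block {q1,q3,q5,q7,q9} splits into {q1,q7,q9} and {q3,q5}.
Refine {q3,q5} on symbol 1: members go to different blocks, giving {q3} and {q5}.
Stable partition: {q0} | {q1,q7,q9} | {q4} | {q6} | {q2} | {q3} | {q5} — 7 equivalence classes.
q7 and q5 end up in different blocks, so they are distinguishable. For instance, the string '0' is accepted from only q5.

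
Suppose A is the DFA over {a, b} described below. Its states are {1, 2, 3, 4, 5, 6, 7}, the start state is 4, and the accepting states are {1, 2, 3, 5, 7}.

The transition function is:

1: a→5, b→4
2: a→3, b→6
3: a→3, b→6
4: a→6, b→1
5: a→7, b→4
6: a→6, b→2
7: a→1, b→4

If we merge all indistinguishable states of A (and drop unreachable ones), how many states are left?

P0 = {1,2,3,5,7} | {4,6}.
No further refinement is possible. Final partition (2 blocks): {1,2,3,5,7} | {4,6}.

2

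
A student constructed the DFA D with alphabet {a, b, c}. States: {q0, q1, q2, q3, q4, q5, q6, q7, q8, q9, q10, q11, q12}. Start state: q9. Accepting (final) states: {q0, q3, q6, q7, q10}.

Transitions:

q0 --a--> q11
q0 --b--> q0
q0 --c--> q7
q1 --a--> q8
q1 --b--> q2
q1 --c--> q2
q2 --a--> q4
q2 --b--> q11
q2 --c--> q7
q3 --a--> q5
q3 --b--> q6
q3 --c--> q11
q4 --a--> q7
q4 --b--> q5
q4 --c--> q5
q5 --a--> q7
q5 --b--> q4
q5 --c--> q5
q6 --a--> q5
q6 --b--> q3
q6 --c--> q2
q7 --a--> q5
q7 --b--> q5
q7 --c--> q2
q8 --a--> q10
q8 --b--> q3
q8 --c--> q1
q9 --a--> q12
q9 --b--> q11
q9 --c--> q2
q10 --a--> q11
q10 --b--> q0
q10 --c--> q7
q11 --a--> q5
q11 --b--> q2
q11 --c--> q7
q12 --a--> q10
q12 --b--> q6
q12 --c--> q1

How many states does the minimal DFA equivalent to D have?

7

Every state is reachable, so we keep all 13.
Start with accepting vs non-accepting: {q0,q3,q6,q7,q10} | {q1,q2,q4,q5,q8,q9,q11,q12}.
On input b, block {q0,q3,q6,q7,q10} splits into {q0,q3,q6,q10} and {q7}.
Split {q0,q3,q6,q10} by δ(·,c) → {q0,q10} and {q3,q6}.
Split {q1,q2,q4,q5,q8,q9,q11,q12} by δ(·,a) → {q1,q2,q9,q11} and {q4,q5} and {q8,q12}.
On input a, block {q1,q2,q9,q11} splits into {q1,q9} and {q2,q11}.
Stable partition: {q0,q10} | {q1,q9} | {q7} | {q3,q6} | {q4,q5} | {q8,q12} | {q2,q11} — 7 equivalence classes.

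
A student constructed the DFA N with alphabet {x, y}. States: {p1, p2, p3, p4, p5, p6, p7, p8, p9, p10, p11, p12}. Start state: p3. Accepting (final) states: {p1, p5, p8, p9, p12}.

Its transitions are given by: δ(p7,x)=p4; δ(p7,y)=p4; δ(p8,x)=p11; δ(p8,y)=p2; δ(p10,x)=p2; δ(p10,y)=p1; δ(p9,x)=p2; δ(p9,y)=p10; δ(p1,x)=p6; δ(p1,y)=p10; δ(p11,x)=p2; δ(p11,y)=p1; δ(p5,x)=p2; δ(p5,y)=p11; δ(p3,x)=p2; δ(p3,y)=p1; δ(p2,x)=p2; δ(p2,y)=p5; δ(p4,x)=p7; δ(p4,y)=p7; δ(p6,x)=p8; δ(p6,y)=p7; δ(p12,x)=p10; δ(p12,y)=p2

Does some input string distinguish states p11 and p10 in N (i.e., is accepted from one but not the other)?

First remove the unreachable states {p9,p12}; 10 states remain.
P0 = {p1,p5,p8} | {p2,p3,p4,p6,p7,p10,p11}.
On input x, block {p2,p3,p4,p6,p7,p10,p11} splits into {p2,p3,p4,p7,p10,p11} and {p6}.
On input x, block {p1,p5,p8} splits into {p5,p8} and {p1}.
Split {p2,p3,p4,p7,p10,p11} by δ(·,y) → {p3,p10,p11} and {p4,p7} and {p2}.
Split {p5,p8} by δ(·,x) → {p5} and {p8}.
The partition is now stable with 7 blocks: {p5} | {p3,p10,p11} | {p6} | {p1} | {p4,p7} | {p2} | {p8}.
p11 and p10 lie in the same block of the stable partition, so they are equivalent — no string distinguishes them.

No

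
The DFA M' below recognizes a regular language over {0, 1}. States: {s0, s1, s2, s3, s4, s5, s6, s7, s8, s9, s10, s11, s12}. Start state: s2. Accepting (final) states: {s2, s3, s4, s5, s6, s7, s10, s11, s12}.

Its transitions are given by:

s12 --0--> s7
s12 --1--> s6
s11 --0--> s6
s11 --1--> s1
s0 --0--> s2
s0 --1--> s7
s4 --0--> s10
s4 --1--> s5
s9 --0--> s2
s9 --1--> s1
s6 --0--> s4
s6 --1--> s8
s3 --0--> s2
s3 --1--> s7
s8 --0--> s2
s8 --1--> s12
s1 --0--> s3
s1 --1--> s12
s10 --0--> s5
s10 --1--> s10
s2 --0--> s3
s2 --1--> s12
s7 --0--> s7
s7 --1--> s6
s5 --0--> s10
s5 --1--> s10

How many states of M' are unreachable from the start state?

4

No path from s2 leads to s0, s1, s9, s11; the other 9 states are all reachable.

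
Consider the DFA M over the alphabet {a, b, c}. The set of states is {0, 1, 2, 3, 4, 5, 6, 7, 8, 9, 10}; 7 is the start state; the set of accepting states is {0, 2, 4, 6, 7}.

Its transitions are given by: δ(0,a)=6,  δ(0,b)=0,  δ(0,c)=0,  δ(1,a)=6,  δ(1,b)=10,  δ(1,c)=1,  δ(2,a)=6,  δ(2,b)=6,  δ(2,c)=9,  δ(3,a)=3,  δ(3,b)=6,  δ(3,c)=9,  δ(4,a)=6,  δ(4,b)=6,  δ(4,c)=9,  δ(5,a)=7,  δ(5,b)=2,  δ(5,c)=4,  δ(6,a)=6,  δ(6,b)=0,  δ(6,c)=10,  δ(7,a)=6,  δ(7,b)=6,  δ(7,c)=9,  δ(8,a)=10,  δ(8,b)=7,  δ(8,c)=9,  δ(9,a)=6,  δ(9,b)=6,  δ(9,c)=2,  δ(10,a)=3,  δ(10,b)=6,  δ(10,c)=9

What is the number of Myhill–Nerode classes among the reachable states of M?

States {1,4,5,8} cannot be reached from the start state, so discard them.
Start with accepting vs non-accepting: {0,2,6,7} | {3,9,10}.
On input c, block {0,2,6,7} splits into {2,6,7} and {0}.
Refine {2,6,7} on symbol b: members go to different blocks, giving {2,7} and {6}.
Refine {3,9,10} on symbol a: members go to different blocks, giving {3,10} and {9}.
The partition is now stable with 5 blocks: {2,7} | {3,10} | {0} | {6} | {9}.

5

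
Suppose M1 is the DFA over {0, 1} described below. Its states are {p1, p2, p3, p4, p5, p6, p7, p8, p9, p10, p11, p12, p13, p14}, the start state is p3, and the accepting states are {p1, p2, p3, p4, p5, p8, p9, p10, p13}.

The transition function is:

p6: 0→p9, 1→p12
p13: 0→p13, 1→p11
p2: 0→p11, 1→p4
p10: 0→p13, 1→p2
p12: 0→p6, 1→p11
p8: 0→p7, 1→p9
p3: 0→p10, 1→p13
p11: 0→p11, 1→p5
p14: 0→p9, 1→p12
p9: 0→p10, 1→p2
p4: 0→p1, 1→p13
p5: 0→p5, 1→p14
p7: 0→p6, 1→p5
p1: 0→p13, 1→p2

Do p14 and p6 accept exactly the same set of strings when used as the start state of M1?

First remove the unreachable states {p7,p8}; 12 states remain.
Start with accepting vs non-accepting: {p1,p2,p3,p4,p5,p9,p10,p13} | {p6,p11,p12,p14}.
Split {p1,p2,p3,p4,p5,p9,p10,p13} by δ(·,0) → {p1,p3,p4,p5,p9,p10,p13} and {p2}.
Split {p1,p3,p4,p5,p9,p10,p13} by δ(·,1) → {p1,p9,p10} and {p3,p4} and {p5,p13}.
Split {p1,p9,p10} by δ(·,0) → {p1,p10} and {p9}.
Split {p6,p11,p12,p14} by δ(·,0) → {p6,p14} and {p11,p12}.
On input 1, block {p5,p13} splits into {p5} and {p13}.
Refine {p11,p12} on symbol 0: members go to different blocks, giving {p11} and {p12}.
No further refinement is possible. Final partition (9 blocks): {p1,p10} | {p6,p14} | {p2} | {p3,p4} | {p5} | {p9} | {p11} | {p13} | {p12}.
p14 and p6 lie in the same block of the stable partition, so they are equivalent — no string distinguishes them.

Yes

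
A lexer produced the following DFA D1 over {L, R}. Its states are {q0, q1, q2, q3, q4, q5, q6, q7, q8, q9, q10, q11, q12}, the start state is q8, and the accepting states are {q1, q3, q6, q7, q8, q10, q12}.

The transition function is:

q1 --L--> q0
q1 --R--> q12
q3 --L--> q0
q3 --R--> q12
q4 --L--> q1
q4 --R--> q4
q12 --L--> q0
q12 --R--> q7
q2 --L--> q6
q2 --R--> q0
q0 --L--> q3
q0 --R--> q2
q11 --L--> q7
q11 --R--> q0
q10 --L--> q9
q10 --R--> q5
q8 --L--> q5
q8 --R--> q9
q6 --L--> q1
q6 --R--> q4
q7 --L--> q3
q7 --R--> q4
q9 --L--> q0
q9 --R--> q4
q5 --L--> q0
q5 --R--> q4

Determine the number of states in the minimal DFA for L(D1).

8

First remove the unreachable states {q10,q11}; 11 states remain.
Start with accepting vs non-accepting: {q1,q3,q6,q7,q8,q12} | {q0,q2,q4,q5,q9}.
Refine {q1,q3,q6,q7,q8,q12} on symbol L: members go to different blocks, giving {q1,q3,q8,q12} and {q6,q7}.
On input R, block {q1,q3,q8,q12} splits into {q1,q3} and {q8} and {q12}.
On input L, block {q0,q2,q4,q5,q9} splits into {q0,q4} and {q5,q9} and {q2}.
On input R, block {q0,q4} splits into {q0} and {q4}.
Stable partition: {q1,q3} | {q0} | {q6,q7} | {q8} | {q12} | {q5,q9} | {q2} | {q4} — 8 equivalence classes.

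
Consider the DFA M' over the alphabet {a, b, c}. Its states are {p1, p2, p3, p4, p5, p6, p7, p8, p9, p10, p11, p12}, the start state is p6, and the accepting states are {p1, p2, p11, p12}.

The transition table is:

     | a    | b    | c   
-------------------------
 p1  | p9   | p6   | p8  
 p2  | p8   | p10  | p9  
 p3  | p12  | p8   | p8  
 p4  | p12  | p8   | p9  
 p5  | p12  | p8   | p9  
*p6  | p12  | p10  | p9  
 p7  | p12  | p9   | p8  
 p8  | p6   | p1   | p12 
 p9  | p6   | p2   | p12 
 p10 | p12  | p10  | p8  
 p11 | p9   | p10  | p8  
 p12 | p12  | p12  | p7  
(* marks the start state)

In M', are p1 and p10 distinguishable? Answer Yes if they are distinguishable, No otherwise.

Yes

First remove the unreachable states {p3,p4,p5,p11}; 8 states remain.
P0 = {p1,p2,p12} | {p6,p7,p8,p9,p10}.
On input a, block {p1,p2,p12} splits into {p1,p2} and {p12}.
Refine {p6,p7,p8,p9,p10} on symbol a: members go to different blocks, giving {p6,p7,p10} and {p8,p9}.
Split {p6,p7,p10} by δ(·,b) → {p6,p10} and {p7}.
The partition is now stable with 5 blocks: {p1,p2} | {p6,p10} | {p12} | {p8,p9} | {p7}.
p1 and p10 end up in different blocks, so they are distinguishable. For instance, the string 'ε' is accepted from only p1.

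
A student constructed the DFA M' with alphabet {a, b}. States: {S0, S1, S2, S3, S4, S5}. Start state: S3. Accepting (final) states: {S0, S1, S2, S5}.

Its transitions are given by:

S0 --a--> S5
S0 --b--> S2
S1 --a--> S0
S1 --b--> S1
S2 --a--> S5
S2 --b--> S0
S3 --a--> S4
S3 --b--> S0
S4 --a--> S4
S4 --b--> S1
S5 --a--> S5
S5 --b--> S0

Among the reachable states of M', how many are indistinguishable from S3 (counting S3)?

2

All states are reachable from the start state.
Start with accepting vs non-accepting: {S0,S1,S2,S5} | {S3,S4}.
No further refinement is possible. Final partition (2 blocks): {S0,S1,S2,S5} | {S3,S4}.
State S3 belongs to the block {S3,S4}, which has 2 states.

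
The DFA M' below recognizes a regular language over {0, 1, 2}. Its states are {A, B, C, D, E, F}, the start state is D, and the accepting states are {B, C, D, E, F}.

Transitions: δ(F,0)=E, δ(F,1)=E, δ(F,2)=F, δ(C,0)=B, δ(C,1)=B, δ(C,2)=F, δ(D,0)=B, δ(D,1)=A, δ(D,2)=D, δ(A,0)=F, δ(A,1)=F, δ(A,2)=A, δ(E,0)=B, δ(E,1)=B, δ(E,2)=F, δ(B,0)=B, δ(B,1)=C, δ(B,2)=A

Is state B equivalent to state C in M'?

All states are reachable from the start state.
Initial partition by acceptance: {B,C,D,E,F} | {A}.
Split {B,C,D,E,F} by δ(·,1) → {B,C,E,F} and {D}.
On input 2, block {B,C,E,F} splits into {C,E,F} and {B}.
On input 0, block {C,E,F} splits into {C,E} and {F}.
The partition is now stable with 5 blocks: {C,E} | {A} | {D} | {B} | {F}.
B and C end up in different blocks, so they are distinguishable. For instance, the string '2' is accepted from only C.

No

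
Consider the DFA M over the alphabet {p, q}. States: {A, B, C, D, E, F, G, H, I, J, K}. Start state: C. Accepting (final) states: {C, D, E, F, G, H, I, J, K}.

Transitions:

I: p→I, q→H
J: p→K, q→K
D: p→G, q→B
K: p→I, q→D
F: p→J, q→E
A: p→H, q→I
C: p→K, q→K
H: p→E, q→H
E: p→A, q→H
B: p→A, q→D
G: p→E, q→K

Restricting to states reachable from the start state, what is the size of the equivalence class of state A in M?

1

States {F,J} cannot be reached from the start state, so discard them.
Initial partition by acceptance: {C,D,E,G,H,I,K} | {A,B}.
Refine {C,D,E,G,H,I,K} on symbol p: members go to different blocks, giving {C,D,G,H,I,K} and {E}.
On input p, block {C,D,G,H,I,K} splits into {C,D,I,K} and {G,H}.
Split {C,D,I,K} by δ(·,p) → {C,I,K} and {D}.
Refine {C,I,K} on symbol q: members go to different blocks, giving {C} and {I} and {K}.
Split {A,B} by δ(·,p) → {A} and {B}.
Refine {G,H} on symbol q: members go to different blocks, giving {G} and {H}.
The partition is now stable with 9 blocks: {C} | {A} | {E} | {G} | {D} | {I} | {K} | {B} | {H}.
State A belongs to the block {A}, which has 1 states.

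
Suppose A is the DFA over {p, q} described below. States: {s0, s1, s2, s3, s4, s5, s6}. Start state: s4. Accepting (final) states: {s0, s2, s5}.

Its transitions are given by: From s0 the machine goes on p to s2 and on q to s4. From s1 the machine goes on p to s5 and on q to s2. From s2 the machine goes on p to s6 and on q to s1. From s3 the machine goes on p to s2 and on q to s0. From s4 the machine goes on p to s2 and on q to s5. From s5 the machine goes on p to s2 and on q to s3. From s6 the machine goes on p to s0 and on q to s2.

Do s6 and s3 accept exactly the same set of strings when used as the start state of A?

No

Start with accepting vs non-accepting: {s0,s2,s5} | {s1,s3,s4,s6}.
On input p, block {s0,s2,s5} splits into {s0,s5} and {s2}.
Refine {s1,s3,s4,s6} on symbol p: members go to different blocks, giving {s1,s6} and {s3,s4}.
The partition is now stable with 4 blocks: {s0,s5} | {s1,s6} | {s2} | {s3,s4}.
s6 and s3 end up in different blocks, so they are distinguishable. For instance, the string 'pp' is accepted from only s6.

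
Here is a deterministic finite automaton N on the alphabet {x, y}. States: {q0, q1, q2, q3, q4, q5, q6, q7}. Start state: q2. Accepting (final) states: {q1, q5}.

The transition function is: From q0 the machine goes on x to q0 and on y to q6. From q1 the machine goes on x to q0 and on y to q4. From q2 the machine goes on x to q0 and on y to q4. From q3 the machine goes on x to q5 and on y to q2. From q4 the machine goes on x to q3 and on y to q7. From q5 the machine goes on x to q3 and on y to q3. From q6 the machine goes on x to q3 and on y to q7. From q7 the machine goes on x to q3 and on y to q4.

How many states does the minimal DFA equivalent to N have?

4

First remove the unreachable states {q1}; 7 states remain.
Initial partition by acceptance: {q5} | {q0,q2,q3,q4,q6,q7}.
Refine {q0,q2,q3,q4,q6,q7} on symbol x: members go to different blocks, giving {q0,q2,q4,q6,q7} and {q3}.
On input x, block {q0,q2,q4,q6,q7} splits into {q4,q6,q7} and {q0,q2}.
The partition is now stable with 4 blocks: {q5} | {q4,q6,q7} | {q3} | {q0,q2}.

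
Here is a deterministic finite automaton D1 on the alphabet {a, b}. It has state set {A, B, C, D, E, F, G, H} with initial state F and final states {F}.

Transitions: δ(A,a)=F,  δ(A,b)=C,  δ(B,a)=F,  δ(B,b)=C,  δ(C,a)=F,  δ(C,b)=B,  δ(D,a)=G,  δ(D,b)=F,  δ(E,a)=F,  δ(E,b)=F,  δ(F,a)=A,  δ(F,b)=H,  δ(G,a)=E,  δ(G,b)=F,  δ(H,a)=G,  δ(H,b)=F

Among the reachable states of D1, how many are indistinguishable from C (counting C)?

First remove the unreachable states {D}; 7 states remain.
Initial partition by acceptance: {F} | {A,B,C,E,G,H}.
Split {A,B,C,E,G,H} by δ(·,a) → {A,B,C,E} and {G,H}.
On input b, block {A,B,C,E} splits into {A,B,C} and {E}.
Refine {G,H} on symbol a: members go to different blocks, giving {G} and {H}.
Stable partition: {F} | {A,B,C} | {G} | {E} | {H} — 5 equivalence classes.
State C belongs to the block {A,B,C}, which has 3 states.

3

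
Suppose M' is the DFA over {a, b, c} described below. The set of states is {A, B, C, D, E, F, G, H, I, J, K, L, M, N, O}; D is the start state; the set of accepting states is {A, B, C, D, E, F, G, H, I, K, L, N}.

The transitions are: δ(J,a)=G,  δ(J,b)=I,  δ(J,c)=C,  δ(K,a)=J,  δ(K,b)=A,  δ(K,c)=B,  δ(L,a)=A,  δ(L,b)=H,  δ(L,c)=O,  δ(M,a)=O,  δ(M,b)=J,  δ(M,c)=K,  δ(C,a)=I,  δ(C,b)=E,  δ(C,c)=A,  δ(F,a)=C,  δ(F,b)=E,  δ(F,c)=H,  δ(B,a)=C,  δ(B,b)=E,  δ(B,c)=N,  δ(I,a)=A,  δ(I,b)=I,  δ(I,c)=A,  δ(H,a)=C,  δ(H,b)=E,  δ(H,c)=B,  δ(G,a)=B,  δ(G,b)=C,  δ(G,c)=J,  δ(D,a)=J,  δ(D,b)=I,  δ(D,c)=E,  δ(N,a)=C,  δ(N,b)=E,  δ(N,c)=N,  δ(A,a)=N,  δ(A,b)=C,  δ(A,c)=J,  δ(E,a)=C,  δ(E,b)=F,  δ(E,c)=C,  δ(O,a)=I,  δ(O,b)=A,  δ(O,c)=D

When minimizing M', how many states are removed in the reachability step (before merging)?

4

Starting at D and following transitions, the reachable set is {A, B, C, D, E, F, G, H, I, J, N}. That leaves K, L, M, O unreachable — 4 in total.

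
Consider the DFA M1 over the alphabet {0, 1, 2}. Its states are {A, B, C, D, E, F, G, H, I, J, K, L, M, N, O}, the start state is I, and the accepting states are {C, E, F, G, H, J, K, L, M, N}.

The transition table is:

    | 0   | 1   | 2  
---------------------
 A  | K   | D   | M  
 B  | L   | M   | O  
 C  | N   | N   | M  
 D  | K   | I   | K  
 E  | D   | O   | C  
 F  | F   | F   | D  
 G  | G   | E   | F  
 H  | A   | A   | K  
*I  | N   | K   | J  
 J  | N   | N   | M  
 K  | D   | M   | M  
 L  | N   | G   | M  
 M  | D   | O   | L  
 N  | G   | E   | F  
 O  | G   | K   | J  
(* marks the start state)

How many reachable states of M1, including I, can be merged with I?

2

States {A,B,H} cannot be reached from the start state, so discard them.
P0 = {C,E,F,G,J,K,L,M,N} | {D,I,O}.
Split {C,E,F,G,J,K,L,M,N} by δ(·,0) → {C,F,G,J,L,N} and {E,K,M}.
Refine {C,F,G,J,L,N} on symbol 1: members go to different blocks, giving {C,F,J,L} and {G,N}.
On input 0, block {C,F,J,L} splits into {C,J,L} and {F}.
On input 0, block {D,I,O} splits into {I,O} and {D}.
Refine {E,K,M} on symbol 1: members go to different blocks, giving {E,M} and {K}.
The partition is now stable with 7 blocks: {C,J,L} | {I,O} | {E,M} | {G,N} | {F} | {D} | {K}.
State I belongs to the block {I,O}, which has 2 states.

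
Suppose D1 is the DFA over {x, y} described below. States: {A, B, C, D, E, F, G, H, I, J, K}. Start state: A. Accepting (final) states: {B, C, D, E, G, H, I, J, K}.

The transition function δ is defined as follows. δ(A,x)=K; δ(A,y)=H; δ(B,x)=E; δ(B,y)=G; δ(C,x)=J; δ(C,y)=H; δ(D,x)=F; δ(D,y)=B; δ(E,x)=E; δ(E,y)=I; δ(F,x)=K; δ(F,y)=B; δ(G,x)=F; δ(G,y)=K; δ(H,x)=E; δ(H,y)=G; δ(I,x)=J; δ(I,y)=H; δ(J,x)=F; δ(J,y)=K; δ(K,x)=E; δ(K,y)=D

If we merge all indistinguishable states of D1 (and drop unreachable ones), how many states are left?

States {C} cannot be reached from the start state, so discard them.
Start with accepting vs non-accepting: {B,D,E,G,H,I,J,K} | {A,F}.
Split {B,D,E,G,H,I,J,K} by δ(·,x) → {B,E,H,I,K} and {D,G,J}.
On input x, block {B,E,H,I,K} splits into {B,E,H,K} and {I}.
On input y, block {B,E,H,K} splits into {B,H,K} and {E}.
The partition is now stable with 5 blocks: {B,H,K} | {A,F} | {D,G,J} | {I} | {E}.

5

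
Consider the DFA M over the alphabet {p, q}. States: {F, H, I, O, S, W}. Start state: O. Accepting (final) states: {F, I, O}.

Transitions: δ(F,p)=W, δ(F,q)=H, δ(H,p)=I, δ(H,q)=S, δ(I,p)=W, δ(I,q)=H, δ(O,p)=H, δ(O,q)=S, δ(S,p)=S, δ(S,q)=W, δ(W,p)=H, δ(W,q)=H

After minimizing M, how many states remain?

5

States {F} cannot be reached from the start state, so discard them.
Initial partition by acceptance: {I,O} | {H,S,W}.
Split {H,S,W} by δ(·,p) → {S,W} and {H}.
Split {I,O} by δ(·,p) → {O} and {I}.
Split {S,W} by δ(·,p) → {S} and {W}.
No further refinement is possible. Final partition (5 blocks): {O} | {S} | {H} | {I} | {W}.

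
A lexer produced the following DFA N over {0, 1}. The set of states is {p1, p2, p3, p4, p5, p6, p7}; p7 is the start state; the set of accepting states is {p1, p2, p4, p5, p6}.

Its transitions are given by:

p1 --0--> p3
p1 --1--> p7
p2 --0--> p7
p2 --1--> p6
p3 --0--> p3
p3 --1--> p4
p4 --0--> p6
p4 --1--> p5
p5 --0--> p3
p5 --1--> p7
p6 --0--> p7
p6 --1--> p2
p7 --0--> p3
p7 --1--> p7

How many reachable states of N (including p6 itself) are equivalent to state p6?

2

Reachable states from the start: {p2,p3,p4,p5,p6,p7}. Unreachable: {p1} — drop them.
P0 = {p2,p4,p5,p6} | {p3,p7}.
Split {p2,p4,p5,p6} by δ(·,0) → {p2,p5,p6} and {p4}.
Split {p2,p5,p6} by δ(·,1) → {p2,p6} and {p5}.
On input 1, block {p3,p7} splits into {p3} and {p7}.
Stable partition: {p2,p6} | {p3} | {p4} | {p5} | {p7} — 5 equivalence classes.
The equivalence class containing p6 is {p2,p6}, of size 2.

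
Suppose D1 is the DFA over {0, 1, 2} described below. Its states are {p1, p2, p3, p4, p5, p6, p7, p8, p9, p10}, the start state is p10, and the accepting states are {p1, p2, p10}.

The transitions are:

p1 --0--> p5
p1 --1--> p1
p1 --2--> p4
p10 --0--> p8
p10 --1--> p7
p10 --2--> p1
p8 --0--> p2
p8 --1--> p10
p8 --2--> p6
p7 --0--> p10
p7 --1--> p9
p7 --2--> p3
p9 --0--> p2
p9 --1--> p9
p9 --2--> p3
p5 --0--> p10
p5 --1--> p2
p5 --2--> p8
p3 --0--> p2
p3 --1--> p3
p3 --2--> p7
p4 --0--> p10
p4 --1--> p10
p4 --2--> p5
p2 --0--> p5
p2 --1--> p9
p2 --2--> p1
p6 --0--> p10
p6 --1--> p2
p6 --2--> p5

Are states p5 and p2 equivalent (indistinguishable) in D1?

Every state is reachable, so we keep all 10.
Start with accepting vs non-accepting: {p1,p2,p10} | {p3,p4,p5,p6,p7,p8,p9}.
On input 1, block {p1,p2,p10} splits into {p2,p10} and {p1}.
Refine {p3,p4,p5,p6,p7,p8,p9} on symbol 1: members go to different blocks, giving {p4,p5,p6,p8} and {p3,p7,p9}.
No further refinement is possible. Final partition (4 blocks): {p2,p10} | {p4,p5,p6,p8} | {p1} | {p3,p7,p9}.
p5 and p2 end up in different blocks, so they are distinguishable. For instance, the string 'ε' is accepted from only p2.

No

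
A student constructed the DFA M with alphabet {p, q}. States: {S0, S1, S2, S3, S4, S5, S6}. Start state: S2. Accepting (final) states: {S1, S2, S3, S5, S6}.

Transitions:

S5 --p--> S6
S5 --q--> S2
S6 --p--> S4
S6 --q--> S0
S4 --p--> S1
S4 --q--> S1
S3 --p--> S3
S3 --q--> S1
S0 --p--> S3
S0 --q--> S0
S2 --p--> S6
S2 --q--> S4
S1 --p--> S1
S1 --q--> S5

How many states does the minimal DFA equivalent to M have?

All states are reachable from the start state.
P0 = {S1,S2,S3,S5,S6} | {S0,S4}.
Split {S1,S2,S3,S5,S6} by δ(·,p) → {S1,S2,S3,S5} and {S6}.
On input p, block {S1,S2,S3,S5} splits into {S1,S3} and {S2,S5}.
On input q, block {S1,S3} splits into {S1} and {S3}.
On input p, block {S0,S4} splits into {S0} and {S4}.
On input q, block {S2,S5} splits into {S2} and {S5}.
Stable partition: {S1} | {S0} | {S6} | {S2} | {S3} | {S4} | {S5} — 7 equivalence classes.

7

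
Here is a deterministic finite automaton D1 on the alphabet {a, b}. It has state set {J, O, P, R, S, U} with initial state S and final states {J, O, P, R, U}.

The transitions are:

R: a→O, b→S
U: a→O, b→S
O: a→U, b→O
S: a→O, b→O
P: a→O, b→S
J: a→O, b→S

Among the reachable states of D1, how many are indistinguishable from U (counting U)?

First remove the unreachable states {J,P,R}; 3 states remain.
Initial partition by acceptance: {O,U} | {S}.
Refine {O,U} on symbol b: members go to different blocks, giving {O} and {U}.
The partition is now stable with 3 blocks: {O} | {S} | {U}.
The equivalence class containing U is {U}, of size 1.

1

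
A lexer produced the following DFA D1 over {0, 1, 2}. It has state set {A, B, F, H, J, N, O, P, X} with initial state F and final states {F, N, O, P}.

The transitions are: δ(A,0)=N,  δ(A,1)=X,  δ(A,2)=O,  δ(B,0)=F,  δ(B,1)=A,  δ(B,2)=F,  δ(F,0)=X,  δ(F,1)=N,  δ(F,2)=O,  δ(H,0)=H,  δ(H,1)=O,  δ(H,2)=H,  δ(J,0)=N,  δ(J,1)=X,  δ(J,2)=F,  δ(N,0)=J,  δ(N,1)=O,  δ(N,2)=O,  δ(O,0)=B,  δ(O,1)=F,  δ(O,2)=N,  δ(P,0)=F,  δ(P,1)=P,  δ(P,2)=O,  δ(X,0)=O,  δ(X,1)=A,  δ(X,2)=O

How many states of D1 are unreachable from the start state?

2

BFS from F reaches {A, B, F, J, N, O, X}; the 2 state(s) H, P are never visited.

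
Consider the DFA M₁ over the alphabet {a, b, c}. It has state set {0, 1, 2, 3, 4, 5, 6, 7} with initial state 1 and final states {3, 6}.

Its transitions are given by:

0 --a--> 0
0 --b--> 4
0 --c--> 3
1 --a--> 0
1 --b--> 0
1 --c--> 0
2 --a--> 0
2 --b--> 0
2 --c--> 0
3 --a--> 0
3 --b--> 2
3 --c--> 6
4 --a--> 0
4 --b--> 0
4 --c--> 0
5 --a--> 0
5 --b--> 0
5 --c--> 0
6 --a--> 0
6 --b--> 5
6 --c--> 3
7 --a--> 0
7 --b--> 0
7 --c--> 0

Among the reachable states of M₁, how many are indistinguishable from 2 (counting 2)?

Reachable states from the start: {0,1,2,3,4,5,6}. Unreachable: {7} — drop them.
Initial partition by acceptance: {3,6} | {0,1,2,4,5}.
On input c, block {0,1,2,4,5} splits into {1,2,4,5} and {0}.
No further refinement is possible. Final partition (3 blocks): {3,6} | {1,2,4,5} | {0}.
State 2 belongs to the block {1,2,4,5}, which has 4 states.

4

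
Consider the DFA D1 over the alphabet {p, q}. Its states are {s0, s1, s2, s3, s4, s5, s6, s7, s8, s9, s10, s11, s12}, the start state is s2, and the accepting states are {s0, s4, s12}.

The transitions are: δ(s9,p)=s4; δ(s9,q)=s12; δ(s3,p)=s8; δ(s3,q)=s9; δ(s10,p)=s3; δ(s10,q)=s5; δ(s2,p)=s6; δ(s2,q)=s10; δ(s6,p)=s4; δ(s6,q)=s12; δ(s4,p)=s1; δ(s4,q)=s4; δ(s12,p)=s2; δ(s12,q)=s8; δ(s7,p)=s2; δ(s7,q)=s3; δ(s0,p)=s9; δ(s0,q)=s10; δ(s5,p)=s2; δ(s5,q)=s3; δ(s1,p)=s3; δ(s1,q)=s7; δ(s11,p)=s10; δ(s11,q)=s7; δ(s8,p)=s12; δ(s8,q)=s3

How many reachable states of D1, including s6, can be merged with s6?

2

Reachable states from the start: {s1,s2,s3,s4,s5,s6,s7,s8,s9,s10,s12}. Unreachable: {s0,s11} — drop them.
P0 = {s4,s12} | {s1,s2,s3,s5,s6,s7,s8,s9,s10}.
On input q, block {s4,s12} splits into {s4} and {s12}.
On input p, block {s1,s2,s3,s5,s6,s7,s8,s9,s10} splits into {s1,s2,s3,s5,s7,s10} and {s6,s9} and {s8}.
Refine {s1,s2,s3,s5,s7,s10} on symbol p: members go to different blocks, giving {s1,s5,s7,s10} and {s2} and {s3}.
Split {s1,s5,s7,s10} by δ(·,p) → {s1,s10} and {s5,s7}.
The partition is now stable with 8 blocks: {s4} | {s1,s10} | {s12} | {s6,s9} | {s8} | {s2} | {s3} | {s5,s7}.
The equivalence class containing s6 is {s6,s9}, of size 2.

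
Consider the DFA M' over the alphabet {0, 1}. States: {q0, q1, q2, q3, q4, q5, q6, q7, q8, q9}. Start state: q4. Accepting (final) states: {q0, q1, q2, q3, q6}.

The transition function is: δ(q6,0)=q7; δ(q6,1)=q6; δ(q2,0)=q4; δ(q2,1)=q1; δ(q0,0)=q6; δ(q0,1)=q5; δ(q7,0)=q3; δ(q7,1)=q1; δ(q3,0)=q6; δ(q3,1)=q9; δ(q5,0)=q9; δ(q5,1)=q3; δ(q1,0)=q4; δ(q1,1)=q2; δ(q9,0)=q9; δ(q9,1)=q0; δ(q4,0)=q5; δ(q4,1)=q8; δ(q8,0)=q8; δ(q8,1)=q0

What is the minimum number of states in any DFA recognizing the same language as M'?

6

Start with accepting vs non-accepting: {q0,q1,q2,q3,q6} | {q4,q5,q7,q8,q9}.
Split {q0,q1,q2,q3,q6} by δ(·,0) → {q1,q2,q6} and {q0,q3}.
On input 0, block {q4,q5,q7,q8,q9} splits into {q4,q5,q8,q9} and {q7}.
On input 0, block {q1,q2,q6} splits into {q1,q2} and {q6}.
Refine {q4,q5,q8,q9} on symbol 1: members go to different blocks, giving {q5,q8,q9} and {q4}.
Stable partition: {q1,q2} | {q5,q8,q9} | {q0,q3} | {q7} | {q6} | {q4} — 6 equivalence classes.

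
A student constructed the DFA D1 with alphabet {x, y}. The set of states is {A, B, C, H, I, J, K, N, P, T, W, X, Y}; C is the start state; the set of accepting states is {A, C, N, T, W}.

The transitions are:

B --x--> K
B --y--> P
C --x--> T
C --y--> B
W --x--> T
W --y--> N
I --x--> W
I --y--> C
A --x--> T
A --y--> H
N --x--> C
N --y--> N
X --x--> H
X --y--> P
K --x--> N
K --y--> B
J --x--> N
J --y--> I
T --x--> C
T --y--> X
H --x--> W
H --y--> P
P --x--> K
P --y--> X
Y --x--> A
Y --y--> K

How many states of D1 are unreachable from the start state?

No path from C leads to A, I, J, Y; the other 9 states are all reachable.

4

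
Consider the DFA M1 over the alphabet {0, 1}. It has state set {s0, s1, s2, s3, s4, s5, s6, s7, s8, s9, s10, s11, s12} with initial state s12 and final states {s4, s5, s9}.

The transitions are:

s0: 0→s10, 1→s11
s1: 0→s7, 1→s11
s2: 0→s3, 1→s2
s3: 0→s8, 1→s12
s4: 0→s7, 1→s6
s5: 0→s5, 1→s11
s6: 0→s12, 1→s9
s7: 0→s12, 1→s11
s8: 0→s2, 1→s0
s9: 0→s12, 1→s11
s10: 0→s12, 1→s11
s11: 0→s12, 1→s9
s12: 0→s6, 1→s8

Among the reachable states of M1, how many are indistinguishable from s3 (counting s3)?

Reachable states from the start: {s0,s2,s3,s6,s8,s9,s10,s11,s12}. Unreachable: {s1,s4,s5,s7} — drop them.
P0 = {s9} | {s0,s2,s3,s6,s8,s10,s11,s12}.
Split {s0,s2,s3,s6,s8,s10,s11,s12} by δ(·,1) → {s0,s2,s3,s8,s10,s12} and {s6,s11}.
On input 0, block {s0,s2,s3,s8,s10,s12} splits into {s0,s2,s3,s8,s10} and {s12}.
Refine {s0,s2,s3,s8,s10} on symbol 0: members go to different blocks, giving {s0,s2,s3,s8} and {s10}.
On input 0, block {s0,s2,s3,s8} splits into {s2,s3,s8} and {s0}.
Refine {s2,s3,s8} on symbol 1: members go to different blocks, giving {s2} and {s3} and {s8}.
The partition is now stable with 8 blocks: {s9} | {s2} | {s6,s11} | {s12} | {s10} | {s0} | {s3} | {s8}.
State s3 belongs to the block {s3}, which has 1 states.

1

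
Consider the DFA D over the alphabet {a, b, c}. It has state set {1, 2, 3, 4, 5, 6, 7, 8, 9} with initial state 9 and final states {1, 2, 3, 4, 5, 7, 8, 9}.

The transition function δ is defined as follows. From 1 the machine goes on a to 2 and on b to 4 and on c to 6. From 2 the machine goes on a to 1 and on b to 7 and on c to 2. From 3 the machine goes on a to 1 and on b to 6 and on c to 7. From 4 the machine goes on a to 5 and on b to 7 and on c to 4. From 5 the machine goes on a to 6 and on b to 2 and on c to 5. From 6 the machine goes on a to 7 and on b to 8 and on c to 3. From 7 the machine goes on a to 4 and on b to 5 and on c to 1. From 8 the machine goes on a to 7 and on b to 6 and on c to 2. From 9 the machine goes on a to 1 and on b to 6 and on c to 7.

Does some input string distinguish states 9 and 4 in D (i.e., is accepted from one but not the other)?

P0 = {1,2,3,4,5,7,8,9} | {6}.
Refine {1,2,3,4,5,7,8,9} on symbol a: members go to different blocks, giving {1,2,3,4,7,8,9} and {5}.
Split {1,2,3,4,7,8,9} by δ(·,a) → {1,2,3,7,8,9} and {4}.
Refine {1,2,3,7,8,9} on symbol a: members go to different blocks, giving {1,2,3,8,9} and {7}.
Split {1,2,3,8,9} by δ(·,a) → {1,2,3,9} and {8}.
Split {1,2,3,9} by δ(·,b) → {3,9} and {1} and {2}.
No further refinement is possible. Final partition (8 blocks): {3,9} | {6} | {5} | {4} | {7} | {8} | {1} | {2}.
9 and 4 end up in different blocks, so they are distinguishable. For instance, the string 'b' is accepted from only 4.

Yes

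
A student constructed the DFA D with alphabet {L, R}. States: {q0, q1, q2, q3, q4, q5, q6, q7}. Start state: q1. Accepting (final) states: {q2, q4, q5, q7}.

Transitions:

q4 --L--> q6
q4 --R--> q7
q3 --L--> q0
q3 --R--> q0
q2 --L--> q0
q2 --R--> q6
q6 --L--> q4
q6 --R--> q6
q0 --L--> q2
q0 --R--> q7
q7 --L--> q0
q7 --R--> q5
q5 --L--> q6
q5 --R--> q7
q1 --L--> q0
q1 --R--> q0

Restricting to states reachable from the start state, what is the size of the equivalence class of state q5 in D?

First remove the unreachable states {q3}; 7 states remain.
P0 = {q2,q4,q5,q7} | {q0,q1,q6}.
On input R, block {q2,q4,q5,q7} splits into {q4,q5,q7} and {q2}.
On input L, block {q0,q1,q6} splits into {q0} and {q1} and {q6}.
Refine {q4,q5,q7} on symbol L: members go to different blocks, giving {q4,q5} and {q7}.
No further refinement is possible. Final partition (6 blocks): {q4,q5} | {q0} | {q2} | {q1} | {q6} | {q7}.
State q5 belongs to the block {q4,q5}, which has 2 states.

2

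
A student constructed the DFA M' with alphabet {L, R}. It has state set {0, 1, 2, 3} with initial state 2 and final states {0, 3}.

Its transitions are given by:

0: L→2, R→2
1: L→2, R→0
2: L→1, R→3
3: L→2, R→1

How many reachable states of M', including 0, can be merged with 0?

2

P0 = {0,3} | {1,2}.
The partition is now stable with 2 blocks: {0,3} | {1,2}.
The equivalence class containing 0 is {0,3}, of size 2.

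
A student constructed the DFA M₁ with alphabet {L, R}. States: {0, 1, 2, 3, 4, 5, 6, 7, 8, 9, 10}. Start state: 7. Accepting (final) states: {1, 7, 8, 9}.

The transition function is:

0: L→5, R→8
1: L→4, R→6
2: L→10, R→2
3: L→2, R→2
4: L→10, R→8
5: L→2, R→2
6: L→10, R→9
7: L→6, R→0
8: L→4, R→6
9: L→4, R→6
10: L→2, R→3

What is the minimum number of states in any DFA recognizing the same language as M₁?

3

States {1} cannot be reached from the start state, so discard them.
Initial partition by acceptance: {7,8,9} | {0,2,3,4,5,6,10}.
Split {0,2,3,4,5,6,10} by δ(·,R) → {2,3,5,10} and {0,4,6}.
The partition is now stable with 3 blocks: {7,8,9} | {2,3,5,10} | {0,4,6}.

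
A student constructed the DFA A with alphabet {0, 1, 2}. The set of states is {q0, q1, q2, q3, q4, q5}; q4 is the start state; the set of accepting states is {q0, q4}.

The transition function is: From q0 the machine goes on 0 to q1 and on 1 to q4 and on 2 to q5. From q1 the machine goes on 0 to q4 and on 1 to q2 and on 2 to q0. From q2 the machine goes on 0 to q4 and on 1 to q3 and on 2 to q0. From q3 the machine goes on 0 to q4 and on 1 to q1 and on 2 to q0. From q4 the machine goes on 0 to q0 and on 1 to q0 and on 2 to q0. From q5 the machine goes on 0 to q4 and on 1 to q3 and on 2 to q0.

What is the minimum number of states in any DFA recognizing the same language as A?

P0 = {q0,q4} | {q1,q2,q3,q5}.
Refine {q0,q4} on symbol 0: members go to different blocks, giving {q0} and {q4}.
The partition is now stable with 3 blocks: {q0} | {q1,q2,q3,q5} | {q4}.

3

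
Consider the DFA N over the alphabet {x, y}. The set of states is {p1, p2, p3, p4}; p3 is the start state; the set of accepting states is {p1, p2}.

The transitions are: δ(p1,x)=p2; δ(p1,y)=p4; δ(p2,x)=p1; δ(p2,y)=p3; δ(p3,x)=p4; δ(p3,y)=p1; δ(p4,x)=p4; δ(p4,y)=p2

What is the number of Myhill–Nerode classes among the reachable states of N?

Every state is reachable, so we keep all 4.
Initial partition by acceptance: {p1,p2} | {p3,p4}.
The partition is now stable with 2 blocks: {p1,p2} | {p3,p4}.

2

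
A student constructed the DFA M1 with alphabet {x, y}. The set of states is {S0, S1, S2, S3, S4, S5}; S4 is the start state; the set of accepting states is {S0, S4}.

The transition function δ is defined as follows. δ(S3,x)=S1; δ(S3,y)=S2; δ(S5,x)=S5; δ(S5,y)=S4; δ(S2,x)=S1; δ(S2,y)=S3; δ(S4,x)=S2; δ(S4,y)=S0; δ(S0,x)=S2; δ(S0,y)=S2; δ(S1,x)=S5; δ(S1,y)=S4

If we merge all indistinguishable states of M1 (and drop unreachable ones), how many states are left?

4

Initial partition by acceptance: {S0,S4} | {S1,S2,S3,S5}.
Refine {S0,S4} on symbol y: members go to different blocks, giving {S0} and {S4}.
Split {S1,S2,S3,S5} by δ(·,y) → {S1,S5} and {S2,S3}.
No further refinement is possible. Final partition (4 blocks): {S0} | {S1,S5} | {S4} | {S2,S3}.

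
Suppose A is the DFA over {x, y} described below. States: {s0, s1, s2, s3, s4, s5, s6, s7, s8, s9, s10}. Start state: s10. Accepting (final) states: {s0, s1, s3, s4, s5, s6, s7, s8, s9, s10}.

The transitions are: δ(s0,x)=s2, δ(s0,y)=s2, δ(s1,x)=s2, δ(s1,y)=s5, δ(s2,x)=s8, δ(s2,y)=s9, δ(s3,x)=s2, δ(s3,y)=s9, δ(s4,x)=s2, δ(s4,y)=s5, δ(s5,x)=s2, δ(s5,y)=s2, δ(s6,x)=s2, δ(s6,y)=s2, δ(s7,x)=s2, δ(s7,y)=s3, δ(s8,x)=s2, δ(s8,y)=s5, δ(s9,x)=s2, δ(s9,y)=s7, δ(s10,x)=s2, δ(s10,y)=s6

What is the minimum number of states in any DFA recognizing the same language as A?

4

First remove the unreachable states {s0,s1,s4}; 8 states remain.
P0 = {s3,s5,s6,s7,s8,s9,s10} | {s2}.
Split {s3,s5,s6,s7,s8,s9,s10} by δ(·,y) → {s3,s7,s8,s9,s10} and {s5,s6}.
On input y, block {s3,s7,s8,s9,s10} splits into {s3,s7,s9} and {s8,s10}.
The partition is now stable with 4 blocks: {s3,s7,s9} | {s2} | {s5,s6} | {s8,s10}.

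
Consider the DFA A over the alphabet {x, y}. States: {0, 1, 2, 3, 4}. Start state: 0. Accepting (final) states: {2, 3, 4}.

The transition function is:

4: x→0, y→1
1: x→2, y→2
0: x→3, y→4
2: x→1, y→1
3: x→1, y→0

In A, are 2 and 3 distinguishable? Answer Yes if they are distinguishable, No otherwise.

No

P0 = {2,3,4} | {0,1}.
The partition is now stable with 2 blocks: {2,3,4} | {0,1}.
2 and 3 lie in the same block of the stable partition, so they are equivalent — no string distinguishes them.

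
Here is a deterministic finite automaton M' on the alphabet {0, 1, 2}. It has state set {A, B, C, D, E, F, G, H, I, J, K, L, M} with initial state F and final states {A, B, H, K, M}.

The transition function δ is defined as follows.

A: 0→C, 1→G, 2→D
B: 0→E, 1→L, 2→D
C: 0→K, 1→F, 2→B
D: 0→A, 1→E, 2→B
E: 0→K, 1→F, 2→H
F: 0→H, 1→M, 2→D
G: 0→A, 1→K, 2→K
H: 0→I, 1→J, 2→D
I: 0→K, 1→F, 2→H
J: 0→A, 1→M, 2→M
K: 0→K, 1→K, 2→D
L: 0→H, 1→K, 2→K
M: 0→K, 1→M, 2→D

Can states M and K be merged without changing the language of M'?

Start with accepting vs non-accepting: {A,B,H,K,M} | {C,D,E,F,G,I,J,L}.
Refine {A,B,H,K,M} on symbol 0: members go to different blocks, giving {A,B,H} and {K,M}.
Split {C,D,E,F,G,I,J,L} by δ(·,0) → {D,F,G,J,L} and {C,E,I}.
On input 1, block {D,F,G,J,L} splits into {F,G,J,L} and {D}.
On input 2, block {F,G,J,L} splits into {G,J,L} and {F}.
Stable partition: {A,B,H} | {G,J,L} | {K,M} | {C,E,I} | {D} | {F} — 6 equivalence classes.
M and K lie in the same block of the stable partition, so they are equivalent — no string distinguishes them.

Yes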